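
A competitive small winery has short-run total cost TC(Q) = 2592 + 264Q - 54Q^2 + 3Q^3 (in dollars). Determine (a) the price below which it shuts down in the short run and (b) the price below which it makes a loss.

Shutdown price = $21; break-even price = $264

AVC = 264 - 54Q + 3Q^2; minimized at Q = 9, giving min AVC = $21. That is the shutdown price.
ATC = 2592/Q + 264 - 54Q + 3Q^2. Setting dATC/dQ = −2592/Q^2 − 54 + 6Q = 0 gives Q = 12 (since 6·12^3 − 54·12^2 = 2592).
min ATC = 2592/12 + 264 − 54·12 + 3·12^2 = $264. That is the break-even price.
For $21 ≤ P < $264 the firm produces at a loss; below $21 it shuts down.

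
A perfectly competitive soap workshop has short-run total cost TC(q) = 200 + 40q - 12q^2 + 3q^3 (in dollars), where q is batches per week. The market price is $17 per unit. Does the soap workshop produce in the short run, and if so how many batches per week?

Strip out fixed cost: VC = 40q - 12q^2 + 3q^3. Then AVC = 40 - 12q + 3q^2 and MC = 40 - 24q + 9q^2.
AVC hits its minimum where MC = AVC, at q = 2, giving min AVC = 40 - 12·2 + 3·2^2 = $28.
Since P = $17 < min AVC = $28, price fails to cover variable cost at any output.
Best response: produce nothing and absorb the $200 fixed cost.

Shut down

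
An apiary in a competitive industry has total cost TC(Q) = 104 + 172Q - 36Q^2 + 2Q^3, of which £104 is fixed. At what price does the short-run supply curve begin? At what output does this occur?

£10 per unit, at Q = 9

Short-run supply begins at min AVC. From VC = 172Q - 36Q^2 + 2Q^3, AVC = 172 - 36Q + 2Q^2.
dAVC/dQ = -36 + 4Q = 0 gives Q = 9. min AVC = 172 - 36·9 + 2·9^2 = 10.
So the shutdown price is £10.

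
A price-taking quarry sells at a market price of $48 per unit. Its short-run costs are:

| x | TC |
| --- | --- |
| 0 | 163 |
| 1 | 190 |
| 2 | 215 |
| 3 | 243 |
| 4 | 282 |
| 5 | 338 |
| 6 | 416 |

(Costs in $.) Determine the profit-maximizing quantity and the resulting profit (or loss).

Tabulate TR − TC: x=0: -163; x=1: -142; x=2: -119; x=3: -99; x=4: -90; x=5: -98; x=6: -128.
Profit is maximized at x = 4. AVC there is 119/4 = $29.75 ≤ P, so producing beats shutting down (which would give -$163).

x = 4; profit = -$90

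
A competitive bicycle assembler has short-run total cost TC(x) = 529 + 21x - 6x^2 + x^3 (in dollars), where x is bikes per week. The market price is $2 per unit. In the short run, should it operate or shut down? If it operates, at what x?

From TC, MC = TC'(x) = 21 - 12x + 3x^2 and AVC = VC/x = 21 - 6x + x^2.
AVC hits its minimum where MC = AVC, at x = 3, giving min AVC = 21 - 6·3 + 3^2 = $12.
Since P = $2 < min AVC = $12, price fails to cover variable cost at any output.
Shutting down limits the loss to fixed cost, $529.

Shut down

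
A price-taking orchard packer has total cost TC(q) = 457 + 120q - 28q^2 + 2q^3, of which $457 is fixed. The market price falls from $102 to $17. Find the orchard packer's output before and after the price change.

MC = 120 - 56q + 6q^2; the shutdown threshold is min AVC = $22 (at q = 7).
At P = $102 ≥ min AVC, set P = MC on the rising branch: q = 9.
At P = $17 < min AVC = $22, price no longer covers variable cost at any output, so the firm shuts down: q = 0.

Output falls from 9 to 0 (the firm shuts down)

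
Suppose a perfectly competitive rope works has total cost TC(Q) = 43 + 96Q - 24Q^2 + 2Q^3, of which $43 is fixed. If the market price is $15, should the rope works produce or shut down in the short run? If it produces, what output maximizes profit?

Shut down

From TC, MC = TC'(Q) = 96 - 48Q + 6Q^2 and AVC = VC/Q = 96 - 24Q + 2Q^2.
AVC hits its minimum where MC = AVC, at Q = 6, giving min AVC = 96 - 24·6 + 2·6^2 = $24.
With P < min AVC ($15 < $24), every unit sold adds to the loss.
The firm minimizes its loss by shutting down and losing only its fixed cost of $43.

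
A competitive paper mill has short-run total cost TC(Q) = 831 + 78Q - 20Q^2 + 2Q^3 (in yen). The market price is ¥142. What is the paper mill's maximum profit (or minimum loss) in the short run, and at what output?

Profit = -¥63 at Q = 8

AVC = 78 - 20Q + 2Q^2; min AVC = ¥28 at Q = 5. Since P = ¥142 ≥ min AVC, the firm produces.
MC = 78 - 40Q + 6Q^2. Setting P = MC and taking the root on the rising branch gives Q* = 8.
TR = 142·8 = 1136. TC = 831 + 368 = 1199. Profit = 1136 − 1199 = -¥63.
That loss of ¥63 beats the ¥831 the firm would lose by shutting down; producing recovers ¥768 of fixed cost.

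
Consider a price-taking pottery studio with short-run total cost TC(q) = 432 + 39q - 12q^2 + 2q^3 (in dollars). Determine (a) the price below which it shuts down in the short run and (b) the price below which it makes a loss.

AVC = 39 - 12q + 2q^2; minimized at q = 3, giving min AVC = $21. That is the shutdown price.
ATC = 432/q + 39 - 12q + 2q^2. Setting dATC/dq = −432/q^2 − 12 + 4q = 0 gives q = 6 (since 4·6^3 − 12·6^2 = 432).
min ATC = 432/6 + 39 − 12·6 + 2·6^2 = $111. That is the break-even price.
Between these two prices the firm operates at a loss; above $111 it earns a profit.

Shutdown price = $21; break-even price = $111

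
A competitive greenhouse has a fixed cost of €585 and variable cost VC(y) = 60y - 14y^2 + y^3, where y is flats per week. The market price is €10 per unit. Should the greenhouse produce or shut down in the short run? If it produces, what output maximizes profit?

Shut down

From TC, MC = TC'(y) = 60 - 28y + 3y^2 and AVC = VC/y = 60 - 14y + y^2.
AVC hits its minimum where MC = AVC, at y = 7, giving min AVC = 60 - 14·7 + 7^2 = €11.
With P < min AVC (€10 < €11), every unit sold adds to the loss.
The firm minimizes its loss by shutting down and losing only its fixed cost of €585.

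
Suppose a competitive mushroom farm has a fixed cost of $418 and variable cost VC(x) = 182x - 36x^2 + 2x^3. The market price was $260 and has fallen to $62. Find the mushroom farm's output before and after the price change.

MC = 182 - 72x + 6x^2; the shutdown threshold is min AVC = $20 (at x = 9).
With P = $260 above the shutdown price, P = MC gives x = 13.
At P = $62 ≥ min AVC, set P = MC: x = 10. The firm stays open but cuts output.

Output falls from 13 to 10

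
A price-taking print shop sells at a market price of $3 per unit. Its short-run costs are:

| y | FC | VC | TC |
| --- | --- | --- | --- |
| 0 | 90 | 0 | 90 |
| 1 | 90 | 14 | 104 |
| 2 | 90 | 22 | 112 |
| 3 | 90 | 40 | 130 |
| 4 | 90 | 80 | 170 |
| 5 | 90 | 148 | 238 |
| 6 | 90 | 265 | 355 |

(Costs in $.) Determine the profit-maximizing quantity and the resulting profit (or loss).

y = 0 (shut down); profit = -$90

Tabulate TR − TC: y=0: -90; y=1: -101; y=2: -106; y=3: -121; y=4: -158; y=5: -223; y=6: -337.
Profit is highest at y = 0. Equivalently, the lowest AVC in the table is 22/2 ≈ $11 at y = 2, and P = $3 falls below it — price never covers variable cost, so the firm shuts down and loses only its fixed cost.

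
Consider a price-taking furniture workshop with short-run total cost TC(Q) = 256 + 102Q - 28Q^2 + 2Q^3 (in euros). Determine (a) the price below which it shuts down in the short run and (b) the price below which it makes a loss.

AVC = 102 - 28Q + 2Q^2; minimized at Q = 7, giving min AVC = €4. That is the shutdown price.
ATC = 256/Q + 102 - 28Q + 2Q^2. Setting dATC/dQ = −256/Q^2 − 28 + 4Q = 0 gives Q = 8 (since 4·8^3 − 28·8^2 = 256).
min ATC = 256/8 + 102 − 28·8 + 2·8^2 = €38. That is the break-even price.
For €4 ≤ P < €38 the firm produces at a loss; below €4 it shuts down.

Shutdown price = €4; break-even price = €38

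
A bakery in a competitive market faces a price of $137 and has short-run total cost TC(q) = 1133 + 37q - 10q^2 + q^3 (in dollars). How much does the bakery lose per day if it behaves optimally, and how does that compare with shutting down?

Profit = -$133 at q = 10

AVC = 37 - 10q + q^2 has its minimum $12 at q = 5; price $137 clears that bar, so the firm operates.
MC = 37 - 20q + 3q^2. Setting P = MC and taking the root on the rising branch gives q* = 10.
TR = 137·10 = 1370. TC = 1133 + 370 = 1503. Profit = 1370 − 1503 = -$133.
That loss of $133 beats the $1133 the firm would lose by shutting down; producing recovers $1000 of fixed cost.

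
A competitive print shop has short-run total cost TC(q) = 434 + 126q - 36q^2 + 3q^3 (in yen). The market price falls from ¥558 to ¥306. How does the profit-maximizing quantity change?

MC = 126 - 72q + 9q^2; the shutdown threshold is min AVC = ¥18 (at q = 6).
At P = ¥558 ≥ min AVC, set P = MC on the rising branch: q = 12.
At P = ¥306 ≥ min AVC, set P = MC: q = 10. The firm stays open but cuts output.

Output falls from 12 to 10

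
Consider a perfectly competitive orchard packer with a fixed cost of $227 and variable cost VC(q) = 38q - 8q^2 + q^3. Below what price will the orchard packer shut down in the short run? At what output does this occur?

The firm shuts down when price falls below the minimum of average variable cost. AVC = VC/q = 38 - 8q + q^2.
dAVC/dq = -8 + 2q = 0 gives q = 4. min AVC = 38 - 8·4 + 4^2 = 22.
The firm shuts down for any P below $22.

$22 per unit, at q = 4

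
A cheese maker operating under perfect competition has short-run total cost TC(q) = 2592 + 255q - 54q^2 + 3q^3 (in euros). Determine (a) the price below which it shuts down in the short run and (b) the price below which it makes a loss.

AVC = 255 - 54q + 3q^2; minimized at q = 9, giving min AVC = €12. That is the shutdown price.
ATC = 2592/q + 255 - 54q + 3q^2. Setting dATC/dq = −2592/q^2 − 54 + 6q = 0 gives q = 12 (since 6·12^3 − 54·12^2 = 2592).
min ATC = 2592/12 + 255 − 54·12 + 3·12^2 = €255. That is the break-even price.
For €12 ≤ P < €255 the firm produces at a loss; below €12 it shuts down.

Shutdown price = €12; break-even price = €255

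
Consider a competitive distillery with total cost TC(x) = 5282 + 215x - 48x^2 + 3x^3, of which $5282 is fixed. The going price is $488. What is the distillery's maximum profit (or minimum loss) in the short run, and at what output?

Profit = -$212 at x = 13

AVC = 215 - 48x + 3x^2; min AVC = $23 at x = 8. Since P = $488 ≥ min AVC, the firm produces.
With MC = 215 - 96x + 9x^2, P = MC on the upward-sloping part at x* = 13.
TR = 488·13 = 6344. TC = 5282 + 1274 = 6556. Profit = 6344 − 6556 = -$212.
By producing, the firm covers all variable cost plus $5070 of fixed cost; shutting down would lose the full $5282.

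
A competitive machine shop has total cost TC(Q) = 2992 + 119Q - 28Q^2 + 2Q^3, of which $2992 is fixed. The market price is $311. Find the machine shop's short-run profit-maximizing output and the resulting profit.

AVC = 119 - 28Q + 2Q^2; min AVC = $21 at Q = 7. Since P = $311 ≥ min AVC, the firm produces.
With MC = 119 - 56Q + 6Q^2, P = MC on the upward-sloping part at Q* = 12.
TR = 311·12 = 3732. TC = 2992 + 852 = 3844. Profit = 3732 − 3844 = -$112.
That loss of $112 beats the $2992 the firm would lose by shutting down; producing recovers $2880 of fixed cost.

Profit = -$112 at Q = 12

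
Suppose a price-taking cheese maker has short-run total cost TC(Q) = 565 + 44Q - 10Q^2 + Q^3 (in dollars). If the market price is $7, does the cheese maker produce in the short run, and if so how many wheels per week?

Strip out fixed cost: VC = 44Q - 10Q^2 + Q^3. Then AVC = 44 - 10Q + Q^2 and MC = 44 - 20Q + 3Q^2.
AVC is minimized where dAVC/dQ = -10 + 2Q = 0, at Q = 5; min AVC = 44 - 10·5 + 5^2 = $19.
Since P = $7 < min AVC = $19, price fails to cover variable cost at any output.
Shutting down limits the loss to fixed cost, $565.

Shut down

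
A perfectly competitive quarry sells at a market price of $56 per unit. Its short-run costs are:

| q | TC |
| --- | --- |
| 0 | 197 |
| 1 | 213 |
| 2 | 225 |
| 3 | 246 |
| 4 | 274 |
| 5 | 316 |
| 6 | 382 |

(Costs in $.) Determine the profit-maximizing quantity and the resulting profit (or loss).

Tabulate TR − TC: q=0: -197; q=1: -157; q=2: -113; q=3: -78; q=4: -50; q=5: -36; q=6: -46.
Profit is maximized at q = 5. AVC there is 119/5 = $23.80 ≤ P, so producing beats shutting down (which would give -$197).

q = 5; profit = -$36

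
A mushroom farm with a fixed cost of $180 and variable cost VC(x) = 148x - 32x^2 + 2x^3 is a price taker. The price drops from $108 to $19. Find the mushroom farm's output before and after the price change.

Output falls from 10 to 0 (the firm shuts down)

MC = 148 - 64x + 6x^2; the shutdown threshold is min AVC = $20 (at x = 8).
With P = $108 above the shutdown price, P = MC gives x = 10.
At P = $19 < min AVC = $20, price no longer covers variable cost at any output, so the firm shuts down: x = 0.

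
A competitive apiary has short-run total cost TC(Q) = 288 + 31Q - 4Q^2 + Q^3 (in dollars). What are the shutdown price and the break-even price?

Shutdown price = min AVC. AVC = 31 - 4Q + Q^2, with vertex at Q = 2 and minimum $27.
ATC = 288/Q + 31 - 4Q + Q^2. Setting dATC/dQ = −288/Q^2 − 4 + 2Q = 0 gives Q = 6 (since 2·6^3 − 4·6^2 = 288).
min ATC = 288/6 + 31 − 4·6 + 6^2 = $91. That is the break-even price.
For $27 ≤ P < $91 the firm produces at a loss; below $27 it shuts down.

Shutdown price = $27; break-even price = $91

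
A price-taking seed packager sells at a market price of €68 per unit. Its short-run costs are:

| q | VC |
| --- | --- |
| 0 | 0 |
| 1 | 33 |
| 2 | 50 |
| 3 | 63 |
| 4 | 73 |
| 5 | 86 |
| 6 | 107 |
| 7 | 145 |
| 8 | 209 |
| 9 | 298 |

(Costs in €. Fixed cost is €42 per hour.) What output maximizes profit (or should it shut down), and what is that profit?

Compute π = P·q − TC at each output: q=0: -42; q=1: -7; q=2: 44; q=3: 99; q=4: 157; q=5: 212; q=6: 259; q=7: 289; q=8: 293; q=9: 272.
Profit is maximized at q = 8. AVC there is 209/8 = €26.12 ≤ P, so producing beats shutting down (which would give -€42).

q = 8; profit = €293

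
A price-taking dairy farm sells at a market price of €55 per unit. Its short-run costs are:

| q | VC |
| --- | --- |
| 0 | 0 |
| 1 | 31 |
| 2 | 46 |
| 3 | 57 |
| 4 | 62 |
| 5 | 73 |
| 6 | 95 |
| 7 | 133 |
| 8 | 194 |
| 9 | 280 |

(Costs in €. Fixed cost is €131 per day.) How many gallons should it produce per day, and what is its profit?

Profit at each row (π = 55q − TC): q=0: -131; q=1: -107; q=2: -67; q=3: -23; q=4: 27; q=5: 71; q=6: 104; q=7: 121; q=8: 115; q=9: 84.
Profit is maximized at q = 7. AVC there is 133/7 = €19 ≤ P, so producing beats shutting down (which would give -€131).

q = 7; profit = €121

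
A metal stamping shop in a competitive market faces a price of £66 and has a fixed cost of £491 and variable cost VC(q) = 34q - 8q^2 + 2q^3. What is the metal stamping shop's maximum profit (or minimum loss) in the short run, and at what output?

Profit = -£363 at q = 4

AVC = 34 - 8q + 2q^2 has its minimum £26 at q = 2; price £66 clears that bar, so the firm operates.
MC = 34 - 16q + 6q^2. Setting P = MC and taking the root on the rising branch gives q* = 4.
TR = 66·4 = 264. TC = 491 + 136 = 627. Profit = 264 − 627 = -£363.
By producing, the firm covers all variable cost plus £128 of fixed cost; shutting down would lose the full £491.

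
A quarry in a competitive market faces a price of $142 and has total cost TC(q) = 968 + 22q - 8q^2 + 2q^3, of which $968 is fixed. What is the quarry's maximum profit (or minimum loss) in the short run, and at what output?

AVC = 22 - 8q + 2q^2 has its minimum $14 at q = 2; price $142 clears that bar, so the firm operates.
MC = 22 - 16q + 6q^2. Setting P = MC and taking the root on the rising branch gives q* = 6.
TR = 142·6 = 852. TC = 968 + 276 = 1244. Profit = 852 − 1244 = -$392.
That loss of $392 beats the $968 the firm would lose by shutting down; producing recovers $576 of fixed cost.

Profit = -$392 at q = 6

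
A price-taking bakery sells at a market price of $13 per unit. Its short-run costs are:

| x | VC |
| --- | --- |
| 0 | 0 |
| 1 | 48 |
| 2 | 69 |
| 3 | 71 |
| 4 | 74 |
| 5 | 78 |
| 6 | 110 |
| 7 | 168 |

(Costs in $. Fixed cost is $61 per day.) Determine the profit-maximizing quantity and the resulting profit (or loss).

x = 0 (shut down); profit = -$61

Profit at each row (π = 13x − TC): x=0: -61; x=1: -96; x=2: -104; x=3: -93; x=4: -83; x=5: -74; x=6: -93; x=7: -138.
Profit is highest at x = 0. Equivalently, the lowest AVC in the table is 78/5 ≈ $15.60 at x = 5, and P = $13 falls below it — price never covers variable cost, so the firm shuts down and loses only its fixed cost.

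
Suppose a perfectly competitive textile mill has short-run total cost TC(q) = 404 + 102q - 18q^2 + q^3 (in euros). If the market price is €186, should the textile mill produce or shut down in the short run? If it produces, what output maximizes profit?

From TC, MC = TC'(q) = 102 - 36q + 3q^2 and AVC = VC/q = 102 - 18q + q^2.
AVC is minimized where dAVC/dq = -18 + 2q = 0, at q = 9; min AVC = 102 - 18·9 + 9^2 = €21.
P = €186 exceeds min AVC = €21, so the firm stays open.
P = MC gives -84 - 36q + 3q^2 = 0, with roots -2 and 14. Take the larger (rising MC): q* = 14.
Check: AVC at q = 14 is €46 ≤ P, so revenue covers variable cost.
Profit = P·q − TC = 186·14 − 1048 = €1556.

Produce at q = 14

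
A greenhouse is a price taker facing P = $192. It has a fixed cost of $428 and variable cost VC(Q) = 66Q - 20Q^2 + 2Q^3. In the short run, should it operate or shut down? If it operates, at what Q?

Produce at Q = 9

From TC, MC = TC'(Q) = 66 - 40Q + 6Q^2 and AVC = VC/Q = 66 - 20Q + 2Q^2.
AVC hits its minimum where MC = AVC, at Q = 5, giving min AVC = 66 - 20·5 + 2·5^2 = $16.
Since P = $192 ≥ min AVC = $16, price covers variable cost and the firm should produce.
Solving P = MC: -126 - 40Q + 6Q^2 = 0 ⇒ Q = -7/3 or 9. On the upward-sloping branch, Q* = 9.
Check: AVC at Q = 9 is $48 ≤ P, so revenue covers variable cost.
Profit = P·Q − TC = 192·9 − 860 = $868.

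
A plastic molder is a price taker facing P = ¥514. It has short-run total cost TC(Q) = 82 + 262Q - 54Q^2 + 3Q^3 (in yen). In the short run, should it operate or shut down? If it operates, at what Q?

Produce at Q = 14

Variable cost is VC = 262Q - 54Q^2 + 3Q^3, so AVC = VC/Q = 262 - 54Q + 3Q^2 and MC = dTC/dQ = 262 - 108Q + 9Q^2.
AVC is minimized where dAVC/dQ = -54 + 6Q = 0, at Q = 9; min AVC = 262 - 54·9 + 3·9^2 = ¥19.
Since P = ¥514 ≥ min AVC = ¥19, price covers variable cost and the firm should produce.
Set P = MC: 514 = 262 - 108Q + 9Q^2 → -252 - 108Q + 9Q^2 = 0. The roots are Q = -2 and Q = 14; the profit-maximizing output is on the rising part of MC, so Q* = 14.
Check: AVC at Q = 14 is ¥94 ≤ P, so revenue covers variable cost.
Profit = P·Q − TC = 514·14 − 1398 = ¥5798.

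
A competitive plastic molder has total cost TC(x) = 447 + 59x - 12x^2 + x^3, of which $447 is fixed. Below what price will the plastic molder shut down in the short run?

$23 per unit

The firm shuts down when price falls below the minimum of average variable cost. AVC = VC/x = 59 - 12x + x^2.
At the minimum of AVC, MC = AVC. MC = 59 - 24x + 3x^2; setting MC = AVC gives 2x^2 - 12x = 0, so x = 6. min AVC = 23.
So the shutdown price is $23.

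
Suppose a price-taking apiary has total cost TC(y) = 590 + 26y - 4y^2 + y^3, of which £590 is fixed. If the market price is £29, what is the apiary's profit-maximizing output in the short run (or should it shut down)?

Produce at y = 3

From TC, MC = TC'(y) = 26 - 8y + 3y^2 and AVC = VC/y = 26 - 4y + y^2.
AVC is minimized where dAVC/dy = -4 + 2y = 0, at y = 2; min AVC = 26 - 4·2 + 2^2 = £22.
Since P = £29 ≥ min AVC = £22, price covers variable cost and the firm should produce.
P = MC gives -3 - 8y + 3y^2 = 0, with roots -1/3 and 3. Take the larger (rising MC): y* = 3.
Check: AVC at y = 3 is £23 ≤ P, so revenue covers variable cost.
Profit = P·y − TC = 29·3 − 659 = -£572, a loss, but smaller than the £590 fixed cost the firm would lose by shutting down.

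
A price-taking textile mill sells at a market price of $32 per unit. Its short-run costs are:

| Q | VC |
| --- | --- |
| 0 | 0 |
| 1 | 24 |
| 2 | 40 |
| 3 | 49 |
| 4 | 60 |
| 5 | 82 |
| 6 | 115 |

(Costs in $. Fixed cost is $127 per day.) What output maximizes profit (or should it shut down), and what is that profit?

Q = 5; profit = -$49

Profit at each row (π = 32Q − TC): Q=0: -127; Q=1: -119; Q=2: -103; Q=3: -80; Q=4: -59; Q=5: -49; Q=6: -50.
Profit is maximized at Q = 5. AVC there is 82/5 = $16.40 ≤ P, so producing beats shutting down (which would give -$127).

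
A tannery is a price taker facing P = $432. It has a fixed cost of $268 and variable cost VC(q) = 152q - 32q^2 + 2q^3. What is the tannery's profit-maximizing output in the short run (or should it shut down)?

Produce at q = 14

Strip out fixed cost: VC = 152q - 32q^2 + 2q^3. Then AVC = 152 - 32q + 2q^2 and MC = 152 - 64q + 6q^2.
AVC is minimized where dAVC/dq = -32 + 4q = 0, at q = 8; min AVC = 152 - 32·8 + 2·8^2 = $24.
Since P = $432 ≥ min AVC = $24, price covers variable cost and the firm should produce.
Set P = MC: 432 = 152 - 64q + 6q^2 → -280 - 64q + 6q^2 = 0. The roots are q = -10/3 and q = 14; the profit-maximizing output is on the rising part of MC, so q* = 14.
Check: AVC at q = 14 is $96 ≤ P, so revenue covers variable cost.
Profit = P·q − TC = 432·14 − 1612 = $4436.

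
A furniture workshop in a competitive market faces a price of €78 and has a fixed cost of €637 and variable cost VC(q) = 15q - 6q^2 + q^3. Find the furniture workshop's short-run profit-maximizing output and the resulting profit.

Profit = -€245 at q = 7

AVC = 15 - 6q + q^2; min AVC = €6 at q = 3. Since P = €78 ≥ min AVC, the firm produces.
With MC = 15 - 12q + 3q^2, P = MC on the upward-sloping part at q* = 7.
TR = 78·7 = 546. TC = 637 + 154 = 791. Profit = 546 − 791 = -€245.
By producing, the firm covers all variable cost plus €392 of fixed cost; shutting down would lose the full €637.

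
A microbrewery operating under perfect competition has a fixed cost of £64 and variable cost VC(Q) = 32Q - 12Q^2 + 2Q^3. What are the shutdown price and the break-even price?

Shutdown price = £14; break-even price = £32

Shutdown price = min AVC. AVC = 32 - 12Q + 2Q^2, with vertex at Q = 3 and minimum £14.
ATC = 64/Q + 32 - 12Q + 2Q^2. Setting dATC/dQ = −64/Q^2 − 12 + 4Q = 0 gives Q = 4 (since 4·4^3 − 12·4^2 = 64).
min ATC = 64/4 + 32 − 12·4 + 2·4^2 = £32. That is the break-even price.
For £14 ≤ P < £32 the firm produces at a loss; below £14 it shuts down.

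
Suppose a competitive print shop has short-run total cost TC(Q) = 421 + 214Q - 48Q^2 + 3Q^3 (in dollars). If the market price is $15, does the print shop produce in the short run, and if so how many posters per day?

Shut down

Strip out fixed cost: VC = 214Q - 48Q^2 + 3Q^3. Then AVC = 214 - 48Q + 3Q^2 and MC = 214 - 96Q + 9Q^2.
AVC is minimized where dAVC/dQ = -48 + 6Q = 0, at Q = 8; min AVC = 214 - 48·8 + 3·8^2 = $22.
Since P = $15 < min AVC = $22, price fails to cover variable cost at any output.
The firm minimizes its loss by shutting down and losing only its fixed cost of $421.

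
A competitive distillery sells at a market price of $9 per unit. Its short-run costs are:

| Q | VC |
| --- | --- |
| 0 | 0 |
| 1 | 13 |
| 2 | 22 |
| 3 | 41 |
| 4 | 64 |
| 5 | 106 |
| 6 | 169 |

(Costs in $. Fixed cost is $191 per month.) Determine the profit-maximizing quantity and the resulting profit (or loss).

Q = 0 (shut down); profit = -$191

Tabulate TR − TC: Q=0: -191; Q=1: -195; Q=2: -195; Q=3: -205; Q=4: -219; Q=5: -252; Q=6: -306.
Profit is highest at Q = 0. Equivalently, the lowest AVC in the table is 22/2 ≈ $11 at Q = 2, and P = $9 falls below it — price never covers variable cost, so the firm shuts down and loses only its fixed cost.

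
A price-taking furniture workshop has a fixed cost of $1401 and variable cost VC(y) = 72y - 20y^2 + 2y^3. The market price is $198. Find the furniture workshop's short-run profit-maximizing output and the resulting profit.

AVC = 72 - 20y + 2y^2 has its minimum $22 at y = 5; price $198 clears that bar, so the firm operates.
MC = 72 - 40y + 6y^2. Setting P = MC and taking the root on the rising branch gives y* = 9.
TR = 198·9 = 1782. TC = 1401 + 486 = 1887. Profit = 1782 − 1887 = -$105.
Shutting down would mean losing the fixed cost of $1401, so operating at a loss of $105 is better by $1296.

Profit = -$105 at y = 9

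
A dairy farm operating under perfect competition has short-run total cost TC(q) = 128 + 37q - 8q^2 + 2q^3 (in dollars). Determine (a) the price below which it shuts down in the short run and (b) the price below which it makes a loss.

Shutdown price = min AVC. AVC = 37 - 8q + 2q^2, with vertex at q = 2 and minimum $29.
ATC = 128/q + 37 - 8q + 2q^2. Setting dATC/dq = −128/q^2 − 8 + 4q = 0 gives q = 4 (since 4·4^3 − 8·4^2 = 128).
min ATC = 128/4 + 37 − 8·4 + 2·4^2 = $69. That is the break-even price.
Between these two prices the firm operates at a loss; above $69 it earns a profit.

Shutdown price = $29; break-even price = $69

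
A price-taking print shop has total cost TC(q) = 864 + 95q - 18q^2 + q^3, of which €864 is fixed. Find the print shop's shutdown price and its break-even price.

Shutdown price = €14; break-even price = €95

AVC = 95 - 18q + q^2; minimized at q = 9, giving min AVC = €14. That is the shutdown price.
ATC = 864/q + 95 - 18q + q^2. Setting dATC/dq = −864/q^2 − 18 + 2q = 0 gives q = 12 (since 2·12^3 − 18·12^2 = 864).
min ATC = 864/12 + 95 − 18·12 + 12^2 = €95. That is the break-even price.
Between these two prices the firm operates at a loss; above €95 it earns a profit.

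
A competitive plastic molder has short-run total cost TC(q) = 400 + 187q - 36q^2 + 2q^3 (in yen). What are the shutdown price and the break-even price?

AVC = 187 - 36q + 2q^2; minimized at q = 9, giving min AVC = ¥25. That is the shutdown price.
ATC = 400/q + 187 - 36q + 2q^2. Setting dATC/dq = −400/q^2 − 36 + 4q = 0 gives q = 10 (since 4·10^3 − 36·10^2 = 400).
min ATC = 400/10 + 187 − 36·10 + 2·10^2 = ¥67. That is the break-even price.
Between these two prices the firm operates at a loss; above ¥67 it earns a profit.

Shutdown price = ¥25; break-even price = ¥67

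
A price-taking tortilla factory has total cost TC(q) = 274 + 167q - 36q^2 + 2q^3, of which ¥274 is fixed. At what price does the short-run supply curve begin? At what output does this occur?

¥5 per unit, at q = 9

The firm shuts down when price falls below the minimum of average variable cost. AVC = VC/q = 167 - 36q + 2q^2.
dAVC/dq = -36 + 4q = 0 gives q = 9. min AVC = 167 - 36·9 + 2·9^2 = 5.
For P < ¥5 the firm produces nothing.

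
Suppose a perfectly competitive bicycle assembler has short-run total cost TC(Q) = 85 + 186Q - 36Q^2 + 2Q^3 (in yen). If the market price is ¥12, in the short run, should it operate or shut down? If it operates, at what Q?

Strip out fixed cost: VC = 186Q - 36Q^2 + 2Q^3. Then AVC = 186 - 36Q + 2Q^2 and MC = 186 - 72Q + 6Q^2.
The AVC parabola has its vertex at Q = 36/4 = 9, where AVC = 186 - 36·9 + 2·9^2 = ¥24.
With P < min AVC (¥12 < ¥24), every unit sold adds to the loss.
The firm minimizes its loss by shutting down and losing only its fixed cost of ¥85.

Shut down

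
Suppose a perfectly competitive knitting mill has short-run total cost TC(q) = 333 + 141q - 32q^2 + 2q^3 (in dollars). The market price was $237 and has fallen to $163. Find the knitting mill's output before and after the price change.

Output falls from 12 to 11

AVC = 141 - 32q + 2q^2, minimized at q = 8 where min AVC = $13. MC = 141 - 64q + 6q^2.
At P = $237 ≥ min AVC, set P = MC on the rising branch: q = 12.
At P = $163 ≥ min AVC, set P = MC: q = 11. The firm stays open but cuts output.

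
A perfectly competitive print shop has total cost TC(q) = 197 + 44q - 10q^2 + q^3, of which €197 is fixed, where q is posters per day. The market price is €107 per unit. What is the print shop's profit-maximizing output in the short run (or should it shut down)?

Produce at q = 9

Strip out fixed cost: VC = 44q - 10q^2 + q^3. Then AVC = 44 - 10q + q^2 and MC = 44 - 20q + 3q^2.
AVC is minimized where dAVC/dq = -10 + 2q = 0, at q = 5; min AVC = 44 - 10·5 + 5^2 = €19.
Since P = €107 ≥ min AVC = €19, price covers variable cost and the firm should produce.
Set P = MC: 107 = 44 - 20q + 3q^2 → -63 - 20q + 3q^2 = 0. The roots are q = -7/3 and q = 9; the profit-maximizing output is on the rising part of MC, so q* = 9.
Check: AVC at q = 9 is €35 ≤ P, so revenue covers variable cost.
Profit = P·q − TC = 107·9 − 512 = €451.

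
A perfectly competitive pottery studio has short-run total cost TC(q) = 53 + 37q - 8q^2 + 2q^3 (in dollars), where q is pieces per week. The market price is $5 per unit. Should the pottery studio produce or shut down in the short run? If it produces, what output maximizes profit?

Strip out fixed cost: VC = 37q - 8q^2 + 2q^3. Then AVC = 37 - 8q + 2q^2 and MC = 37 - 16q + 6q^2.
AVC hits its minimum where MC = AVC, at q = 2, giving min AVC = 37 - 8·2 + 2·2^2 = $29.
Since P = $5 < min AVC = $29, price fails to cover variable cost at any output.
Best response: produce nothing and absorb the $53 fixed cost.

Shut down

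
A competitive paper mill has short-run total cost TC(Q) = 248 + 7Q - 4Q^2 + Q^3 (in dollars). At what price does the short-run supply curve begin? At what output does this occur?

The firm shuts down when price falls below the minimum of average variable cost. AVC = VC/Q = 7 - 4Q + Q^2.
At the minimum of AVC, MC = AVC. MC = 7 - 8Q + 3Q^2; setting MC = AVC gives 2Q^2 - 4Q = 0, so Q = 2. min AVC = 3.
The firm shuts down for any P below $3.

$3 per unit, at Q = 2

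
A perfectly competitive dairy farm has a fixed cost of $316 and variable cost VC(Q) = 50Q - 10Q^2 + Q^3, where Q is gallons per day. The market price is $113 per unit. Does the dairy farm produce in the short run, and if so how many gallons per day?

Produce at Q = 9

Variable cost is VC = 50Q - 10Q^2 + Q^3, so AVC = VC/Q = 50 - 10Q + Q^2 and MC = dTC/dQ = 50 - 20Q + 3Q^2.
AVC is minimized where dAVC/dQ = -10 + 2Q = 0, at Q = 5; min AVC = 50 - 10·5 + 5^2 = $25.
Since P = $113 ≥ min AVC = $25, price covers variable cost and the firm should produce.
Solving P = MC: -63 - 20Q + 3Q^2 = 0 ⇒ Q = -7/3 or 9. On the upward-sloping branch, Q* = 9.
Check: AVC at Q = 9 is $41 ≤ P, so revenue covers variable cost.
Profit = P·Q − TC = 113·9 − 685 = $332.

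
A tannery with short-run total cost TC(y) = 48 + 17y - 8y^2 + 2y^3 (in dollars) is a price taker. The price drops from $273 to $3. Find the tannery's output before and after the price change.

MC = 17 - 16y + 6y^2; the shutdown threshold is min AVC = $9 (at y = 2).
With P = $273 above the shutdown price, P = MC gives y = 8.
At P = $3 < min AVC = $9, price no longer covers variable cost at any output, so the firm shuts down: y = 0.

Output falls from 8 to 0 (the firm shuts down)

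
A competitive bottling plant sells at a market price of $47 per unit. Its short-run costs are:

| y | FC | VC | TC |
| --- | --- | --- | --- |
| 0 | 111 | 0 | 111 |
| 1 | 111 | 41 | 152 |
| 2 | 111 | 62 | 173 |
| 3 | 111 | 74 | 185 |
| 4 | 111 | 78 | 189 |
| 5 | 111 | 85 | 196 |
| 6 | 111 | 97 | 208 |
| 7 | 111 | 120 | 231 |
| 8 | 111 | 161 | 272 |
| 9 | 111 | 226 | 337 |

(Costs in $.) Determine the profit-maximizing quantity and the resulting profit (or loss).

y = 8; profit = $104

Compute π = P·y − TC at each output: y=0: -111; y=1: -105; y=2: -79; y=3: -44; y=4: -1; y=5: 39; y=6: 74; y=7: 98; y=8: 104; y=9: 86.
Profit is maximized at y = 8. AVC there is 161/8 = $20.12 ≤ P, so producing beats shutting down (which would give -$111).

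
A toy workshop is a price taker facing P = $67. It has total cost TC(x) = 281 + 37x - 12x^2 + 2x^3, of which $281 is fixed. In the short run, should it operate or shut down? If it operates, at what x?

Variable cost is VC = 37x - 12x^2 + 2x^3, so AVC = VC/x = 37 - 12x + 2x^2 and MC = dTC/dx = 37 - 24x + 6x^2.
AVC hits its minimum where MC = AVC, at x = 3, giving min AVC = 37 - 12·3 + 2·3^2 = $19.
Since P = $67 ≥ min AVC = $19, price covers variable cost and the firm should produce.
P = MC gives -30 - 24x + 6x^2 = 0, with roots -1 and 5. Take the larger (rising MC): x* = 5.
Check: AVC at x = 5 is $27 ≤ P, so revenue covers variable cost.
Profit = P·x − TC = 67·5 − 416 = -$81, a loss, but smaller than the $281 fixed cost the firm would lose by shutting down.

Produce at x = 5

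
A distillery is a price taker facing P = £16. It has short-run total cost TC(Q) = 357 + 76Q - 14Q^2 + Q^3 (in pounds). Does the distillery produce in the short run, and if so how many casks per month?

From TC, MC = TC'(Q) = 76 - 28Q + 3Q^2 and AVC = VC/Q = 76 - 14Q + Q^2.
The AVC parabola has its vertex at Q = 14/2 = 7, where AVC = 76 - 14·7 + 7^2 = £27.
P = £16 lies below min AVC = £27; no output level covers variable cost.
Best response: produce nothing and absorb the £357 fixed cost.

Shut down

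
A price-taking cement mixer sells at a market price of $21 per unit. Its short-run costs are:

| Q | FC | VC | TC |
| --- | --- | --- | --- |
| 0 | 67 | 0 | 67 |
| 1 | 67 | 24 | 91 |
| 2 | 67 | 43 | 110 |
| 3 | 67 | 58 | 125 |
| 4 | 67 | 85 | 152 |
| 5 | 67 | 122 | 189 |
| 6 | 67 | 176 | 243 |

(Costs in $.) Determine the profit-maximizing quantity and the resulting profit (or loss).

Profit at each row (π = 21Q − TC): Q=0: -67; Q=1: -70; Q=2: -68; Q=3: -62; Q=4: -68; Q=5: -84; Q=6: -117.
Profit is maximized at Q = 3. AVC there is 58/3 = $19.33 ≤ P, so producing beats shutting down (which would give -$67).

Q = 3; profit = -$62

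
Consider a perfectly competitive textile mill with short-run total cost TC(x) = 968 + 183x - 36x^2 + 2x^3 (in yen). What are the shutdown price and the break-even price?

AVC = 183 - 36x + 2x^2; minimized at x = 9, giving min AVC = ¥21. That is the shutdown price.
ATC = 968/x + 183 - 36x + 2x^2. Setting dATC/dx = −968/x^2 − 36 + 4x = 0 gives x = 11 (since 4·11^3 − 36·11^2 = 968).
min ATC = 968/11 + 183 − 36·11 + 2·11^2 = ¥117. That is the break-even price.
Between these two prices the firm operates at a loss; above ¥117 it earns a profit.

Shutdown price = ¥21; break-even price = ¥117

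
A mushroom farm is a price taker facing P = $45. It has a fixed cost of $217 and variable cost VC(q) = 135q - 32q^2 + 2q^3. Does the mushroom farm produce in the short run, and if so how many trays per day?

Strip out fixed cost: VC = 135q - 32q^2 + 2q^3. Then AVC = 135 - 32q + 2q^2 and MC = 135 - 64q + 6q^2.
AVC is minimized where dAVC/dq = -32 + 4q = 0, at q = 8; min AVC = 135 - 32·8 + 2·8^2 = $7.
Because $45 ≥ $7, revenue can cover variable cost; the firm operates.
P = MC gives 90 - 64q + 6q^2 = 0, with roots 5/3 and 9. Take the larger (rising MC): q* = 9.
Check: AVC at q = 9 is $9 ≤ P, so revenue covers variable cost.
Profit = P·q − TC = 45·9 − 298 = $107.

Produce at q = 9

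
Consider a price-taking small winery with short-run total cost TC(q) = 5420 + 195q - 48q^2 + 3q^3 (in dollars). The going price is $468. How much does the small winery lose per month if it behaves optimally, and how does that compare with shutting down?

Profit = -$350 at q = 13

AVC = 195 - 48q + 3q^2 has its minimum $3 at q = 8; price $468 clears that bar, so the firm operates.
MC = 195 - 96q + 9q^2. Setting P = MC and taking the root on the rising branch gives q* = 13.
TR = 468·13 = 6084. TC = 5420 + 1014 = 6434. Profit = 6084 − 6434 = -$350.
Shutting down would mean losing the fixed cost of $5420, so operating at a loss of $350 is better by $5070.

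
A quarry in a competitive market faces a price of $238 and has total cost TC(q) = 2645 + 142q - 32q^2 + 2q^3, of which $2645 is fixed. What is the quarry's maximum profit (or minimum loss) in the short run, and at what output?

Profit = -$341 at q = 12

AVC = 142 - 32q + 2q^2; min AVC = $14 at q = 8. Since P = $238 ≥ min AVC, the firm produces.
With MC = 142 - 64q + 6q^2, P = MC on the upward-sloping part at q* = 12.
TR = 238·12 = 2856. TC = 2645 + 552 = 3197. Profit = 2856 − 3197 = -$341.
That loss of $341 beats the $2645 the firm would lose by shutting down; producing recovers $2304 of fixed cost.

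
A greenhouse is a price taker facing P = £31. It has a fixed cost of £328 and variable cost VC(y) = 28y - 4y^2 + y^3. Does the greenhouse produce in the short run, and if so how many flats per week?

Variable cost is VC = 28y - 4y^2 + y^3, so AVC = VC/y = 28 - 4y + y^2 and MC = dTC/dy = 28 - 8y + 3y^2.
The AVC parabola has its vertex at y = 4/2 = 2, where AVC = 28 - 4·2 + 2^2 = £24.
Since P = £31 ≥ min AVC = £24, price covers variable cost and the firm should produce.
Set P = MC: 31 = 28 - 8y + 3y^2 → -3 - 8y + 3y^2 = 0. The roots are y = -1/3 and y = 3; the profit-maximizing output is on the rising part of MC, so y* = 3.
Check: AVC at y = 3 is £25 ≤ P, so revenue covers variable cost.
Profit = P·y − TC = 31·3 − 403 = -£310, a loss, but smaller than the £328 fixed cost the firm would lose by shutting down.

Produce at y = 3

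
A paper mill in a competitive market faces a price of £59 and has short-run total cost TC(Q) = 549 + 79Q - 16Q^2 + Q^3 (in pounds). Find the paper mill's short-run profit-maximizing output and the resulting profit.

Profit = -£149 at Q = 10

AVC = 79 - 16Q + Q^2 has its minimum £15 at Q = 8; price £59 clears that bar, so the firm operates.
MC = 79 - 32Q + 3Q^2. Setting P = MC and taking the root on the rising branch gives Q* = 10.
TR = 59·10 = 590. TC = 549 + 190 = 739. Profit = 590 − 739 = -£149.
That loss of £149 beats the £549 the firm would lose by shutting down; producing recovers £400 of fixed cost.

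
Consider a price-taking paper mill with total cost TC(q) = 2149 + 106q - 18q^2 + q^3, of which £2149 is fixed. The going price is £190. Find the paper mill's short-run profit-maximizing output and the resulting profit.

Profit = -£189 at q = 14

AVC = 106 - 18q + q^2 has its minimum £25 at q = 9; price £190 clears that bar, so the firm operates.
With MC = 106 - 36q + 3q^2, P = MC on the upward-sloping part at q* = 14.
TR = 190·14 = 2660. TC = 2149 + 700 = 2849. Profit = 2660 − 2849 = -£189.
By producing, the firm covers all variable cost plus £1960 of fixed cost; shutting down would lose the full £2149.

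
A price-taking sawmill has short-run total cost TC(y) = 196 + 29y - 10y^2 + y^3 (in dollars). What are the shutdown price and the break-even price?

AVC = 29 - 10y + y^2; minimized at y = 5, giving min AVC = $4. That is the shutdown price.
ATC = 196/y + 29 - 10y + y^2. Setting dATC/dy = −196/y^2 − 10 + 2y = 0 gives y = 7 (since 2·7^3 − 10·7^2 = 196).
min ATC = 196/7 + 29 − 10·7 + 7^2 = $36. That is the break-even price.
Between these two prices the firm operates at a loss; above $36 it earns a profit.

Shutdown price = $4; break-even price = $36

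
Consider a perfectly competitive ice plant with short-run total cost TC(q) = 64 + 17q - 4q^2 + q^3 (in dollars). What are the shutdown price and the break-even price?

Shutdown price = $13; break-even price = $33

Shutdown price = min AVC. AVC = 17 - 4q + q^2, with vertex at q = 2 and minimum $13.
ATC = 64/q + 17 - 4q + q^2. Setting dATC/dq = −64/q^2 − 4 + 2q = 0 gives q = 4 (since 2·4^3 − 4·4^2 = 64).
min ATC = 64/4 + 17 − 4·4 + 4^2 = $33. That is the break-even price.
Between these two prices the firm operates at a loss; above $33 it earns a profit.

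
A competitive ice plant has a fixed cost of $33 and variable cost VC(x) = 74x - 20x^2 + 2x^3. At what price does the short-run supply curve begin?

The firm shuts down when price falls below the minimum of average variable cost. AVC = VC/x = 74 - 20x + 2x^2.
At the minimum of AVC, MC = AVC. MC = 74 - 40x + 6x^2; setting MC = AVC gives 4x^2 - 20x = 0, so x = 5. min AVC = 24.
For P < $24 the firm produces nothing.

$24 per unit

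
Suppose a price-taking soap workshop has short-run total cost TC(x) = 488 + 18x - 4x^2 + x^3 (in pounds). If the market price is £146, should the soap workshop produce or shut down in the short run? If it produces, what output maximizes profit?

Strip out fixed cost: VC = 18x - 4x^2 + x^3. Then AVC = 18 - 4x + x^2 and MC = 18 - 8x + 3x^2.
The AVC parabola has its vertex at x = 4/2 = 2, where AVC = 18 - 4·2 + 2^2 = £14.
Since P = £146 ≥ min AVC = £14, price covers variable cost and the firm should produce.
P = MC gives -128 - 8x + 3x^2 = 0, with roots -16/3 and 8. Take the larger (rising MC): x* = 8.
Check: AVC at x = 8 is £50 ≤ P, so revenue covers variable cost.
Profit = P·x − TC = 146·8 − 888 = £280.

Produce at x = 8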